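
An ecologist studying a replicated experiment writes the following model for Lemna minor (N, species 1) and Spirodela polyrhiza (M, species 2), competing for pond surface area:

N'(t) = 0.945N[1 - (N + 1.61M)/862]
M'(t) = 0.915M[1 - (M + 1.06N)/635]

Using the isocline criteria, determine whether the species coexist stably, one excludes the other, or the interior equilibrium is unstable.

Compare the nullcline intercepts: K1/α12 = 862/1.61 = 535 < K2 = 635; K2/α21 = 635/1.06 = 599 < K1 = 862.
Since both are reversed, neither can invade when rare; the interior point is a saddle.

unstable coexistence (outcome depends on initial conditions)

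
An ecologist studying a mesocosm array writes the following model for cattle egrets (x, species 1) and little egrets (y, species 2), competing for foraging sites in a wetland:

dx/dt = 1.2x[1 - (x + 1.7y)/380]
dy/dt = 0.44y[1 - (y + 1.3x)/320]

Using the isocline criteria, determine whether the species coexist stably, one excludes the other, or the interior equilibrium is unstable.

unstable coexistence (outcome depends on initial conditions)

Compare the nullcline intercepts: K1/α12 = 380/1.7 = 224 < K2 = 320; K2/α21 = 320/1.3 = 246 < K1 = 380.
Since both are reversed, neither can invade when rare; the interior point is a saddle.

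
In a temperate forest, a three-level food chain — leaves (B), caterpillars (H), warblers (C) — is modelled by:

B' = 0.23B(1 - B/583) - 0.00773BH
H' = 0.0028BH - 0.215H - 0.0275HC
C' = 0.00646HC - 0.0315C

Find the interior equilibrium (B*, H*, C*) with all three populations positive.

B* ≈ 487, H* ≈ 4.88, C* ≈ 41.8

From dC/dt = 0: 0.00646H* = 0.0315, so H* = 4.88.
From dB/dt = 0: 0.23(1 - B*/583) = 0.00773·4.88, giving B* = 583·(1 - 0.164) = 487.
From dH/dt = 0: 0.0028·487 - 0.215 = 0.0275C*, so C* = 1.15/0.0275 = 41.8.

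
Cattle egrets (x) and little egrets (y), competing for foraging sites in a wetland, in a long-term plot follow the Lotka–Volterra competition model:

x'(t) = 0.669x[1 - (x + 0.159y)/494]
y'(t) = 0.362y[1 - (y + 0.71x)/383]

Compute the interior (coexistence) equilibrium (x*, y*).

Setting both brackets to zero gives the nullclines x + 0.159y = 494 and 0.71x + y = 383.
Substituting y = 383 - 0.71x into the first: x(1 - 0.159·0.71) = 494 - 0.159·383.
So x* = 433/0.887 = 488, and then y* = 383 - 0.71·488 = 36.4.

x* ≈ 488, y* ≈ 36.4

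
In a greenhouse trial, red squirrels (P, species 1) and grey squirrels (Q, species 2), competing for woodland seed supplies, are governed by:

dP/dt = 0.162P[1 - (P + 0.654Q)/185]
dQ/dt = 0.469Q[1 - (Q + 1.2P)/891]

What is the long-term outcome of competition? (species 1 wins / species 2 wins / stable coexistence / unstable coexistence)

Compare the nullcline intercepts: K1/α12 = 185/0.654 = 283 < K2 = 891; K2/α21 = 891/1.2 = 742 > K1 = 185.
Since the inequalities point opposite ways, species 2 can invade but species 1 cannot.

species 2 excludes species 1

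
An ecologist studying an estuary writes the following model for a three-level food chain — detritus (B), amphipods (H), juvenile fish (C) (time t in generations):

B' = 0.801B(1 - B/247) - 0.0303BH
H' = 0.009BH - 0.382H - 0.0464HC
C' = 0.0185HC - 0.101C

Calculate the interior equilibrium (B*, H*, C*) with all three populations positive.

B* ≈ 196, H* ≈ 5.46, C* ≈ 29.8

From dC/dt = 0: 0.0185H* = 0.101, so H* = 5.46.
From dB/dt = 0: 0.801(1 - B*/247) = 0.0303·5.46, giving B* = 247·(1 - 0.207) = 196.
From dH/dt = 0: 0.009·196 - 0.382 = 0.0464C*, so C* = 1.38/0.0464 = 29.8.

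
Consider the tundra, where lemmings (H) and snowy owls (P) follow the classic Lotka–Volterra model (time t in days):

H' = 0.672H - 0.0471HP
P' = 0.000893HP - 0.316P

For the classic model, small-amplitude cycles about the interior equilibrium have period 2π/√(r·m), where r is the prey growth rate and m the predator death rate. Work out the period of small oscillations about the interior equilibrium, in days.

Here r = 0.672 and m = 0.316, so r·m = 0.212.
ω = √0.212 = 0.461 per day, hence T = 2π/ω ≈ 13.6 days.

T ≈ 13.6 days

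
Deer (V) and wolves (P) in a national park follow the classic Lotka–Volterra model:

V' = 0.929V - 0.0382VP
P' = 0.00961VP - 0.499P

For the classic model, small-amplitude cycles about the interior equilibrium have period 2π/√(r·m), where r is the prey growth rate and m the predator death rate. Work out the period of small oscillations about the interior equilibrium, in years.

T ≈ 9.23 years

Here r = 0.929 and m = 0.499, so r·m = 0.464.
ω = √0.464 = 0.681 per year, hence T = 2π/ω ≈ 9.23 years.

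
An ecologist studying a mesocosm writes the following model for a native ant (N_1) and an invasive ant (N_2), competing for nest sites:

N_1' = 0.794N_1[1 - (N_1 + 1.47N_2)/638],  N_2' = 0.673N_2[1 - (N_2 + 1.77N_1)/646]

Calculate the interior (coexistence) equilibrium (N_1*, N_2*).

Setting both brackets to zero gives the nullclines N_1 + 1.47N_2 = 638 and 1.77N_1 + N_2 = 646.
Substituting N_2 = 646 - 1.77N_1 into the first: N_1(1 - 1.47·1.77) = 638 - 1.47·646.
So N_1* = -312/-1.6 = 195, and then N_2* = 646 - 1.77·195 = 302.

N_1* ≈ 195, N_2* ≈ 302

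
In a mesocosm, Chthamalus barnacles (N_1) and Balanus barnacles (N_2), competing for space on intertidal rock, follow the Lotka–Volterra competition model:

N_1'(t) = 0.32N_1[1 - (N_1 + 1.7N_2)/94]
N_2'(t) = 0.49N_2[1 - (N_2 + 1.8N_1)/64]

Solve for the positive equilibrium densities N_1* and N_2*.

Setting both brackets to zero gives the nullclines N_1 + 1.7N_2 = 94 and 1.8N_1 + N_2 = 64.
Substituting N_2 = 64 - 1.8N_1 into the first: N_1(1 - 1.7·1.8) = 94 - 1.7·64.
So N_1* = -14.8/-2.06 = 7.18, and then N_2* = 64 - 1.8·7.18 = 51.1.

N_1* ≈ 7.18, N_2* ≈ 51.1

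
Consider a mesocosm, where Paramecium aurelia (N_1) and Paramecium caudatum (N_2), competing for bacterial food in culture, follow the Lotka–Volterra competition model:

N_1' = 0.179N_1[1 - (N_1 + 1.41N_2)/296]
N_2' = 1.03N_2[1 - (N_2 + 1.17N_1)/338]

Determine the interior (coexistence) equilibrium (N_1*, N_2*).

Setting both brackets to zero gives the nullclines N_1 + 1.41N_2 = 296 and 1.17N_1 + N_2 = 338.
Substituting N_2 = 338 - 1.17N_1 into the first: N_1(1 - 1.41·1.17) = 296 - 1.41·338.
So N_1* = -181/-0.65 = 278, and then N_2* = 338 - 1.17·278 = 12.8.

N_1* ≈ 278, N_2* ≈ 12.8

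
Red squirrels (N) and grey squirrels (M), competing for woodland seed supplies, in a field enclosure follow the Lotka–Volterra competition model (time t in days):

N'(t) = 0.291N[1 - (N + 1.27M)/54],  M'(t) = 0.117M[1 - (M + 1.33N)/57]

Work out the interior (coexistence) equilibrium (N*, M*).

N* ≈ 26.7, M* ≈ 21.5

Setting both brackets to zero gives the nullclines N + 1.27M = 54 and 1.33N + M = 57.
Substituting M = 57 - 1.33N into the first: N(1 - 1.27·1.33) = 54 - 1.27·57.
So N* = -18.4/-0.689 = 26.7, and then M* = 57 - 1.33·26.7 = 21.5.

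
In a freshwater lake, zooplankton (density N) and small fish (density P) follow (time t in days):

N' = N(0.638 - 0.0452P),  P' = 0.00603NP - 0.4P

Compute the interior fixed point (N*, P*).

Set dP/dt = 0 with P > 0: 0.00603N - 0.4 = 0, so N* = 0.4/0.00603 = 66.3.
Set dN/dt = 0 with N > 0: 0.638 - 0.0452P = 0, so P* = 0.638/0.0452 = 14.1.

N* ≈ 66.3, P* ≈ 14.1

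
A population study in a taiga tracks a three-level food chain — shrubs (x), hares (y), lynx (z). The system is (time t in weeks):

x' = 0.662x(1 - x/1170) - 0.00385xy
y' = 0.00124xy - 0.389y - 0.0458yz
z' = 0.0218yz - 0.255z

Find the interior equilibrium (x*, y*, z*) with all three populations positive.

From dz/dt = 0: 0.0218y* = 0.255, so y* = 11.7.
From dx/dt = 0: 0.662(1 - x*/1170) = 0.00385·11.7, giving x* = 1170·(1 - 0.068) = 1090.
From dy/dt = 0: 0.00124·1090 - 0.389 = 0.0458z*, so z* = 0.963/0.0458 = 21.

x* ≈ 1090, y* ≈ 11.7, z* ≈ 21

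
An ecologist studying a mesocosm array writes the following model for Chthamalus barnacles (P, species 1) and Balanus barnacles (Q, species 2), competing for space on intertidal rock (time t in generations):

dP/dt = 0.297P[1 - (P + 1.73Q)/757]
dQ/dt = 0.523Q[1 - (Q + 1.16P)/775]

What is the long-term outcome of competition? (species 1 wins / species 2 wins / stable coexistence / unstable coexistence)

unstable coexistence (outcome depends on initial conditions)

Compare the nullcline intercepts: K1/α12 = 757/1.73 = 438 < K2 = 775; K2/α21 = 775/1.16 = 668 < K1 = 757.
Since both are reversed, neither can invade when rare; the interior point is a saddle.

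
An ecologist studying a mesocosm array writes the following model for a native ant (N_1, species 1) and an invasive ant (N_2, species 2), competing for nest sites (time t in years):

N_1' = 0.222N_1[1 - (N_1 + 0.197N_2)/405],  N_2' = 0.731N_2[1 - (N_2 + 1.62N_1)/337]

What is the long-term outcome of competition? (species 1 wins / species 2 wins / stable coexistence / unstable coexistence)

Compare the nullcline intercepts: K1/α12 = 405/0.197 = 2060 > K2 = 337; K2/α21 = 337/1.62 = 208 < K1 = 405.
Since the inequalities point opposite ways, species 1 can invade but species 2 cannot.

species 1 excludes species 2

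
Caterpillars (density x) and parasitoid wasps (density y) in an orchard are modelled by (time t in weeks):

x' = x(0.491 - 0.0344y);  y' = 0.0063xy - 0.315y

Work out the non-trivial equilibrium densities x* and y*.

x* ≈ 50, y* ≈ 14.3

Set dy/dt = 0 with y > 0: 0.0063x - 0.315 = 0, so x* = 0.315/0.0063 = 50.
Set dx/dt = 0 with x > 0: 0.491 - 0.0344y = 0, so y* = 0.491/0.0344 = 14.3.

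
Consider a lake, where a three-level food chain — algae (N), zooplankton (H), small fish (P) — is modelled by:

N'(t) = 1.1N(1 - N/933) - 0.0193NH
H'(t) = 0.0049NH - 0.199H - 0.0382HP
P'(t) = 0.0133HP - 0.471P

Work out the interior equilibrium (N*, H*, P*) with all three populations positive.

N* ≈ 353, H* ≈ 35.4, P* ≈ 40.1

From dP/dt = 0: 0.0133H* = 0.471, so H* = 35.4.
From dN/dt = 0: 1.1(1 - N*/933) = 0.0193·35.4, giving N* = 933·(1 - 0.621) = 353.
From dH/dt = 0: 0.0049·353 - 0.199 = 0.0382P*, so P* = 1.53/0.0382 = 40.1.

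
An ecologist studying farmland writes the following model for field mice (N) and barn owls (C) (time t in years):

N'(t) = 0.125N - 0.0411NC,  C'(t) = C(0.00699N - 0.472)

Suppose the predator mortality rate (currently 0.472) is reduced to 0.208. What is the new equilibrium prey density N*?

N* ≈ 29.8

At the interior fixed point, setting dC/dt = 0 with C > 0 fixes N* = (predator death rate)/(NC coefficient) — independent of the other coefficients.
With the change, N* = 0.208/0.00699 = 29.8; it falls from 67.5.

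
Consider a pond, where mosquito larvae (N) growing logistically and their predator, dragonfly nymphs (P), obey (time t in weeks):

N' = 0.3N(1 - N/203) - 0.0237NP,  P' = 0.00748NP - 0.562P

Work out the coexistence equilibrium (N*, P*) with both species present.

From dP/dt = 0 with P > 0: 0.00748N* = 0.562, so N* = 75.1.
Substitute into dN/dt = 0: 0.3(1 - 75.1/203) = 0.0237P*.
The bracket is 0.63, giving P* = 0.189/0.0237 = 7.97.

N* ≈ 75.1, P* ≈ 7.97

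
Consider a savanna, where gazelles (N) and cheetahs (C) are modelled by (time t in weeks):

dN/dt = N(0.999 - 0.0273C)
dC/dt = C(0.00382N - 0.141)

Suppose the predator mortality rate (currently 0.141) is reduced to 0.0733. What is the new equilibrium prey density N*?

N* ≈ 19.2

At the interior fixed point, setting dC/dt = 0 with C > 0 fixes N* = (predator death rate)/(NC coefficient) — independent of the other coefficients.
With the change, N* = 0.0733/0.00382 = 19.2; it falls from 36.9.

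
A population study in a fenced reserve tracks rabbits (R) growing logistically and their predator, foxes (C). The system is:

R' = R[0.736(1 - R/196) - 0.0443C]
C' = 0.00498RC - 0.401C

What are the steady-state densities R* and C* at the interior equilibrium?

From dC/dt = 0 with C > 0: 0.00498R* = 0.401, so R* = 80.5.
Substitute into dR/dt = 0: 0.736(1 - 80.5/196) = 0.0443C*.
The bracket is 0.589, giving C* = 0.434/0.0443 = 9.79.

R* ≈ 80.5, C* ≈ 9.79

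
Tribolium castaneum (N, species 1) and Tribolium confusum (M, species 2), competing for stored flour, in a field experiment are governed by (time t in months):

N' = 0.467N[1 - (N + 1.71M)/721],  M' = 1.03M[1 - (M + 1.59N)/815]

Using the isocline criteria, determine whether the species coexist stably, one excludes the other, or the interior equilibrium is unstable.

unstable coexistence (outcome depends on initial conditions)

Compare the nullcline intercepts: K1/α12 = 721/1.71 = 422 < K2 = 815; K2/α21 = 815/1.59 = 513 < K1 = 721.
Since both are reversed, neither can invade when rare; the interior point is a saddle.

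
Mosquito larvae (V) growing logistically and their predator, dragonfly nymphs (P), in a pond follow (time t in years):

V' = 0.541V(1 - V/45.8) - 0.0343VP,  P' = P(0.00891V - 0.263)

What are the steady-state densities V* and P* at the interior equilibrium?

V* ≈ 29.5, P* ≈ 5.61

From dP/dt = 0 with P > 0: 0.00891V* = 0.263, so V* = 29.5.
Substitute into dV/dt = 0: 0.541(1 - 29.5/45.8) = 0.0343P*.
The bracket is 0.356, giving P* = 0.192/0.0343 = 5.61.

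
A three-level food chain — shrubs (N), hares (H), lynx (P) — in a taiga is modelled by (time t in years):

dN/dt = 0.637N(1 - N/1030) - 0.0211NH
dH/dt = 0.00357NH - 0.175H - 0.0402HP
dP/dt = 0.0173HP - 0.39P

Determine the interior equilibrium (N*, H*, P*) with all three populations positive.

From dP/dt = 0: 0.0173H* = 0.39, so H* = 22.5.
From dN/dt = 0: 0.637(1 - N*/1030) = 0.0211·22.5, giving N* = 1030·(1 - 0.747) = 261.
From dH/dt = 0: 0.00357·261 - 0.175 = 0.0402P*, so P* = 0.756/0.0402 = 18.8.

N* ≈ 261, H* ≈ 22.5, P* ≈ 18.8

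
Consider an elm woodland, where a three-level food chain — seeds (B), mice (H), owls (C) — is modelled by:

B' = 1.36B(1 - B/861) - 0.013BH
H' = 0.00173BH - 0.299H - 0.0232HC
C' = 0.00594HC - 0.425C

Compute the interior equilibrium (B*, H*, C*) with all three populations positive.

B* ≈ 272, H* ≈ 71.5, C* ≈ 7.41

From dC/dt = 0: 0.00594H* = 0.425, so H* = 71.5.
From dB/dt = 0: 1.36(1 - B*/861) = 0.013·71.5, giving B* = 861·(1 - 0.684) = 272.
From dH/dt = 0: 0.00173·272 - 0.299 = 0.0232C*, so C* = 0.172/0.0232 = 7.41.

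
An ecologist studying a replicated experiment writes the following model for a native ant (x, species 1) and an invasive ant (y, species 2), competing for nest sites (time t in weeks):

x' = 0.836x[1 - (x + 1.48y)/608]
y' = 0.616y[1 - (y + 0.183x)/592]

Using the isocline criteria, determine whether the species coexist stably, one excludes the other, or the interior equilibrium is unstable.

species 2 excludes species 1

Compare the nullcline intercepts: K1/α12 = 608/1.48 = 411 < K2 = 592; K2/α21 = 592/0.183 = 3230 > K1 = 608.
Since the inequalities point opposite ways, species 2 can invade but species 1 cannot.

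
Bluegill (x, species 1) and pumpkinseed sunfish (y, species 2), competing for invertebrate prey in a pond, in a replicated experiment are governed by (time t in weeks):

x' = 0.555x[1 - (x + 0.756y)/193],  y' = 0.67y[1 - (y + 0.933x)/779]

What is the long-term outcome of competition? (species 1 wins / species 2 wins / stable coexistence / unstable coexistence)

species 2 excludes species 1

Compare the nullcline intercepts: K1/α12 = 193/0.756 = 255 < K2 = 779; K2/α21 = 779/0.933 = 835 > K1 = 193.
Since the inequalities point opposite ways, species 2 can invade but species 1 cannot.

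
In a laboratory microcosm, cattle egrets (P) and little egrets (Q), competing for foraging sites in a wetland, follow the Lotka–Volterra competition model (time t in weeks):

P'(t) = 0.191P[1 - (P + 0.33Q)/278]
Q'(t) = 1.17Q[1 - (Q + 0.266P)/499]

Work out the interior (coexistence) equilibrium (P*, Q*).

Setting both brackets to zero gives the nullclines P + 0.33Q = 278 and 0.266P + Q = 499.
Substituting Q = 499 - 0.266P into the first: P(1 - 0.33·0.266) = 278 - 0.33·499.
So P* = 113/0.912 = 124, and then Q* = 499 - 0.266·124 = 466.

P* ≈ 124, Q* ≈ 466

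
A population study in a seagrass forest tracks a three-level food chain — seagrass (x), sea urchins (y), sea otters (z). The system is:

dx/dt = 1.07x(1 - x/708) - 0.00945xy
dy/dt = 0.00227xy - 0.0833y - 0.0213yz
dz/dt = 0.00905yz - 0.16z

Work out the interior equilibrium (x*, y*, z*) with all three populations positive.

x* ≈ 597, y* ≈ 17.7, z* ≈ 59.8

From dz/dt = 0: 0.00905y* = 0.16, so y* = 17.7.
From dx/dt = 0: 1.07(1 - x*/708) = 0.00945·17.7, giving x* = 708·(1 - 0.156) = 597.
From dy/dt = 0: 0.00227·597 - 0.0833 = 0.0213z*, so z* = 1.27/0.0213 = 59.8.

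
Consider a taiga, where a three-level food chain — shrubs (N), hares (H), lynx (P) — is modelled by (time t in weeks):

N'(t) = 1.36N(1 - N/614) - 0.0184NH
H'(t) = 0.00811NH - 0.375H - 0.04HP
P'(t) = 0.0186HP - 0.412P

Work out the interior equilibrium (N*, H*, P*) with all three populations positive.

From dP/dt = 0: 0.0186H* = 0.412, so H* = 22.2.
From dN/dt = 0: 1.36(1 - N*/614) = 0.0184·22.2, giving N* = 614·(1 - 0.3) = 430.
From dH/dt = 0: 0.00811·430 - 0.375 = 0.04P*, so P* = 3.11/0.04 = 77.8.

N* ≈ 430, H* ≈ 22.2, P* ≈ 77.8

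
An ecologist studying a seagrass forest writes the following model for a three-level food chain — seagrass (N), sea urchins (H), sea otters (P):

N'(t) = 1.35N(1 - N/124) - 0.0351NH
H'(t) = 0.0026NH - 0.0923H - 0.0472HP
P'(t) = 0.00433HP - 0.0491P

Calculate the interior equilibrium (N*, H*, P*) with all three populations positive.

From dP/dt = 0: 0.00433H* = 0.0491, so H* = 11.3.
From dN/dt = 0: 1.35(1 - N*/124) = 0.0351·11.3, giving N* = 124·(1 - 0.295) = 87.4.
From dH/dt = 0: 0.0026·87.4 - 0.0923 = 0.0472P*, so P* = 0.135/0.0472 = 2.86.

N* ≈ 87.4, H* ≈ 11.3, P* ≈ 2.86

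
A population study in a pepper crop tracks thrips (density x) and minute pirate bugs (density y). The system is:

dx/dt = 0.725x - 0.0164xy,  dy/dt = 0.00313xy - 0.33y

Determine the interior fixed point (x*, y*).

x* ≈ 105, y* ≈ 44.2

Set dy/dt = 0 with y > 0: 0.00313x - 0.33 = 0, so x* = 0.33/0.00313 = 105.
Set dx/dt = 0 with x > 0: 0.725 - 0.0164y = 0, so y* = 0.725/0.0164 = 44.2.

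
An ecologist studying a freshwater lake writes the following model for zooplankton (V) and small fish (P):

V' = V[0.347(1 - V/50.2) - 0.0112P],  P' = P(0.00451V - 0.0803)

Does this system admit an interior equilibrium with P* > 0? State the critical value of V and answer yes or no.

Threshold V = 17.8; K > 17.8, so yes, the predator persists.

The predator equation gives dP/dt > 0 only when V > 0.0803/0.00451 = 17.8.
Without the predator, V → K = 50.2. Since 50.2 > 17.8, the predator can invade and persist.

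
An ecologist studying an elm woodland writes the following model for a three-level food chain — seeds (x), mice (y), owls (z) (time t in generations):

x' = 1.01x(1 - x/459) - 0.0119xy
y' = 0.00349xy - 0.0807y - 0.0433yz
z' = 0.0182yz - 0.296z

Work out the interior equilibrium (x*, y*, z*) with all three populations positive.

x* ≈ 371, y* ≈ 16.3, z* ≈ 28

From dz/dt = 0: 0.0182y* = 0.296, so y* = 16.3.
From dx/dt = 0: 1.01(1 - x*/459) = 0.0119·16.3, giving x* = 459·(1 - 0.192) = 371.
From dy/dt = 0: 0.00349·371 - 0.0807 = 0.0433z*, so z* = 1.21/0.0433 = 28.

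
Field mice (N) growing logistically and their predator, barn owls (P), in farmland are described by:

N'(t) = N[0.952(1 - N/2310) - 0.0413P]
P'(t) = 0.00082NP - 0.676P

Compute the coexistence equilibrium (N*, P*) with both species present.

From dP/dt = 0 with P > 0: 0.00082N* = 0.676, so N* = 824.
Substitute into dN/dt = 0: 0.952(1 - 824/2310) = 0.0413P*.
The bracket is 0.643, giving P* = 0.612/0.0413 = 14.8.

N* ≈ 824, P* ≈ 14.8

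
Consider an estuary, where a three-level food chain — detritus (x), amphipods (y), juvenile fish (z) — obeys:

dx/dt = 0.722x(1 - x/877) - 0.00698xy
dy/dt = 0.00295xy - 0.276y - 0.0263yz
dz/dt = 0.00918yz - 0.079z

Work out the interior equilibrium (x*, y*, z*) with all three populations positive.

From dz/dt = 0: 0.00918y* = 0.079, so y* = 8.61.
From dx/dt = 0: 0.722(1 - x*/877) = 0.00698·8.61, giving x* = 877·(1 - 0.0832) = 804.
From dy/dt = 0: 0.00295·804 - 0.276 = 0.0263z*, so z* = 2.1/0.0263 = 79.7.

x* ≈ 804, y* ≈ 8.61, z* ≈ 79.7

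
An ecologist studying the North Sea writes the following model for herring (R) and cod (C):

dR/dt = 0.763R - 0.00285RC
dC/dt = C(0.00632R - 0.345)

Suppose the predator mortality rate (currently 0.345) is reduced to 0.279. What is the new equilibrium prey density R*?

R* ≈ 44.1

At the interior fixed point, setting dC/dt = 0 with C > 0 fixes R* = (predator death rate)/(RC coefficient) — independent of the other coefficients.
With the change, R* = 0.279/0.00632 = 44.1; it falls from 54.6.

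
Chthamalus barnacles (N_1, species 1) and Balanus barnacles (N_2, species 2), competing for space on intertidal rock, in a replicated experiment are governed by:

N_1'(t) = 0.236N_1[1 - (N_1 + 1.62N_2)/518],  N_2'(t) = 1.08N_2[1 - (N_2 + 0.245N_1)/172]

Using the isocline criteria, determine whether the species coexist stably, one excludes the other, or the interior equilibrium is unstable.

Compare the nullcline intercepts: K1/α12 = 518/1.62 = 320 > K2 = 172; K2/α21 = 172/0.245 = 702 > K1 = 518.
Since both inequalities hold, each species can invade when rare, so the interior equilibrium is stable.

stable coexistence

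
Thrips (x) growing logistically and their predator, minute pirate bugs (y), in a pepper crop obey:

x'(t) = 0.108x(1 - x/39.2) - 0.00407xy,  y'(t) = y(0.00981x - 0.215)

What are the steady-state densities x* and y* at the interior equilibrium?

x* ≈ 21.9, y* ≈ 11.7

From dy/dt = 0 with y > 0: 0.00981x* = 0.215, so x* = 21.9.
Substitute into dx/dt = 0: 0.108(1 - 21.9/39.2) = 0.00407y*.
The bracket is 0.441, giving y* = 0.0476/0.00407 = 11.7.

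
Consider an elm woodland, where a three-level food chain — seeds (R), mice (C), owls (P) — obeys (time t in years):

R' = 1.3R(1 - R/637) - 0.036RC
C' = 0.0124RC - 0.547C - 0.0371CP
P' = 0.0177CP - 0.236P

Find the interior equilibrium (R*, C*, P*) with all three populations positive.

From dP/dt = 0: 0.0177C* = 0.236, so C* = 13.3.
From dR/dt = 0: 1.3(1 - R*/637) = 0.036·13.3, giving R* = 637·(1 - 0.369) = 402.
From dC/dt = 0: 0.0124·402 - 0.547 = 0.0371P*, so P* = 4.44/0.0371 = 120.

R* ≈ 402, C* ≈ 13.3, P* ≈ 120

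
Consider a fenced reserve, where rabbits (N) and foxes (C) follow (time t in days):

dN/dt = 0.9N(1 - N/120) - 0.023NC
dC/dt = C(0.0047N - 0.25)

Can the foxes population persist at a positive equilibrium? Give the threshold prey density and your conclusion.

The predator equation gives dC/dt > 0 only when N > 0.25/0.0047 = 53.2.
Without the predator, N → K = 120. Since 120 > 53.2, the predator can invade and persist.

Threshold N = 53.2; K > 53.2, so yes, the predator persists.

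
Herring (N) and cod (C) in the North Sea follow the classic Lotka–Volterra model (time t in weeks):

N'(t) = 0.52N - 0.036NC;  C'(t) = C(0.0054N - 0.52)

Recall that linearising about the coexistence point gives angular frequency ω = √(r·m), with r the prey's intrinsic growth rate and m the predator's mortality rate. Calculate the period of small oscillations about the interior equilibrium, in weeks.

Here r = 0.52 and m = 0.52, so r·m = 0.27.
ω = √0.27 = 0.52 per week, hence T = 2π/ω ≈ 12.1 weeks.

T ≈ 12.1 weeks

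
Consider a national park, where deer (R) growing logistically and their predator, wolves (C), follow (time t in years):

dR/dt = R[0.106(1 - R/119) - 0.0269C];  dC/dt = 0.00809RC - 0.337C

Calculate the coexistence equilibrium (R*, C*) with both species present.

R* ≈ 41.7, C* ≈ 2.56

From dC/dt = 0 with C > 0: 0.00809R* = 0.337, so R* = 41.7.
Substitute into dR/dt = 0: 0.106(1 - 41.7/119) = 0.0269C*.
The bracket is 0.65, giving C* = 0.0689/0.0269 = 2.56.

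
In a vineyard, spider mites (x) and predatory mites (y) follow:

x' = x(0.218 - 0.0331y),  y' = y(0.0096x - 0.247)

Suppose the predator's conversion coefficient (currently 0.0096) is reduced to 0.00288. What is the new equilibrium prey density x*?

At the interior fixed point, setting dy/dt = 0 with y > 0 fixes x* = (predator death rate)/(xy coefficient) — independent of the other coefficients.
With the change, x* = 0.247/0.00288 = 85.8; it rises from 25.7.

x* ≈ 85.8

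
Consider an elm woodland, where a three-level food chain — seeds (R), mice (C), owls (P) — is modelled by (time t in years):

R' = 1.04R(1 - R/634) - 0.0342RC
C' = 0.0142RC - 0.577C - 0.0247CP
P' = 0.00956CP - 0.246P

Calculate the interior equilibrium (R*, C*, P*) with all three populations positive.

R* ≈ 97.5, C* ≈ 25.7, P* ≈ 32.7

From dP/dt = 0: 0.00956C* = 0.246, so C* = 25.7.
From dR/dt = 0: 1.04(1 - R*/634) = 0.0342·25.7, giving R* = 634·(1 - 0.846) = 97.5.
From dC/dt = 0: 0.0142·97.5 - 0.577 = 0.0247P*, so P* = 0.808/0.0247 = 32.7.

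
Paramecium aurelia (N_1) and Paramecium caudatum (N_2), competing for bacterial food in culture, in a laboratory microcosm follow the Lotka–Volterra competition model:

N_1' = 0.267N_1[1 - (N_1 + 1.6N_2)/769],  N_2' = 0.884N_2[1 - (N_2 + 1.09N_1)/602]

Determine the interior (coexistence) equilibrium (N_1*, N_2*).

N_1* ≈ 261, N_2* ≈ 317

Setting both brackets to zero gives the nullclines N_1 + 1.6N_2 = 769 and 1.09N_1 + N_2 = 602.
Substituting N_2 = 602 - 1.09N_1 into the first: N_1(1 - 1.6·1.09) = 769 - 1.6·602.
So N_1* = -194/-0.744 = 261, and then N_2* = 602 - 1.09·261 = 317.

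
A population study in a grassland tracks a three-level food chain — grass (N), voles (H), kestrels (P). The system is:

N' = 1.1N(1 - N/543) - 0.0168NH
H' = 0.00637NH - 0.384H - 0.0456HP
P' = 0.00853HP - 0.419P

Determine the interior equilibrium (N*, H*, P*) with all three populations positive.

N* ≈ 136, H* ≈ 49.1, P* ≈ 10.5

From dP/dt = 0: 0.00853H* = 0.419, so H* = 49.1.
From dN/dt = 0: 1.1(1 - N*/543) = 0.0168·49.1, giving N* = 543·(1 - 0.75) = 136.
From dH/dt = 0: 0.00637·136 - 0.384 = 0.0456P*, so P* = 0.48/0.0456 = 10.5.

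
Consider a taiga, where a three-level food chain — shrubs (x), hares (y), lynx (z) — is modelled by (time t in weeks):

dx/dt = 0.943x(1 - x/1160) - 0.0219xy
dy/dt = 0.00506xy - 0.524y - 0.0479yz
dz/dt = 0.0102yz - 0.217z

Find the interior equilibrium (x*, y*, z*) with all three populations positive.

x* ≈ 587, y* ≈ 21.3, z* ≈ 51.1

From dz/dt = 0: 0.0102y* = 0.217, so y* = 21.3.
From dx/dt = 0: 0.943(1 - x*/1160) = 0.0219·21.3, giving x* = 1160·(1 - 0.494) = 587.
From dy/dt = 0: 0.00506·587 - 0.524 = 0.0479z*, so z* = 2.45/0.0479 = 51.1.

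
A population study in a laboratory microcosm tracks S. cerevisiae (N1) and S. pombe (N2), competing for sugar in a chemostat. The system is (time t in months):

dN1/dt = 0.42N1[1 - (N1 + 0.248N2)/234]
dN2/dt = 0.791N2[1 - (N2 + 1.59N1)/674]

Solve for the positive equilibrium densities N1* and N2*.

Setting both brackets to zero gives the nullclines N1 + 0.248N2 = 234 and 1.59N1 + N2 = 674.
Substituting N2 = 674 - 1.59N1 into the first: N1(1 - 0.248·1.59) = 234 - 0.248·674.
So N1* = 66.8/0.606 = 110, and then N2* = 674 - 1.59·110 = 499.

N1* ≈ 110, N2* ≈ 499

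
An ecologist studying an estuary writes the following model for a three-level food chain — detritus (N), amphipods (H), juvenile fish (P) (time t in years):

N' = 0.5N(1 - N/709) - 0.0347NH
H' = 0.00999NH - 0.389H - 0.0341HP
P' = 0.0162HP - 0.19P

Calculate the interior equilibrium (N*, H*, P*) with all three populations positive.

From dP/dt = 0: 0.0162H* = 0.19, so H* = 11.7.
From dN/dt = 0: 0.5(1 - N*/709) = 0.0347·11.7, giving N* = 709·(1 - 0.814) = 132.
From dH/dt = 0: 0.00999·132 - 0.389 = 0.0341P*, so P* = 0.929/0.0341 = 27.2.

N* ≈ 132, H* ≈ 11.7, P* ≈ 27.2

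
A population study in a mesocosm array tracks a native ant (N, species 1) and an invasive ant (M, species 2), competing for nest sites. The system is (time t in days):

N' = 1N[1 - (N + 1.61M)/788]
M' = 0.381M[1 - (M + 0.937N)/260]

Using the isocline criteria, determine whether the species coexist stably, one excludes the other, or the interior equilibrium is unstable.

species 1 excludes species 2

Compare the nullcline intercepts: K1/α12 = 788/1.61 = 489 > K2 = 260; K2/α21 = 260/0.937 = 277 < K1 = 788.
Since the inequalities point opposite ways, species 1 can invade but species 2 cannot.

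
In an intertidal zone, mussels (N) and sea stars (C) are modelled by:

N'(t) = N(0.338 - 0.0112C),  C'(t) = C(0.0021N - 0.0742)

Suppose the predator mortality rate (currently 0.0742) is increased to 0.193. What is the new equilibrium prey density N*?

N* ≈ 91.9

At the interior fixed point, setting dC/dt = 0 with C > 0 fixes N* = (predator death rate)/(NC coefficient) — independent of the other coefficients.
With the change, N* = 0.193/0.0021 = 91.9; it rises from 35.3.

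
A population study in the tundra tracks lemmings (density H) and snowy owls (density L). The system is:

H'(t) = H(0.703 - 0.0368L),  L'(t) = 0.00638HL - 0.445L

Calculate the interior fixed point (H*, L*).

H* ≈ 69.7, L* ≈ 19.1

Set dL/dt = 0 with L > 0: 0.00638H - 0.445 = 0, so H* = 0.445/0.00638 = 69.7.
Set dH/dt = 0 with H > 0: 0.703 - 0.0368L = 0, so L* = 0.703/0.0368 = 19.1.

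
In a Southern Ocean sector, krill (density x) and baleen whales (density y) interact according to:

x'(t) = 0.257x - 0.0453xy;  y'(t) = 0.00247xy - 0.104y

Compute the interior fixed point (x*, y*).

Set dy/dt = 0 with y > 0: 0.00247x - 0.104 = 0, so x* = 0.104/0.00247 = 42.1.
Set dx/dt = 0 with x > 0: 0.257 - 0.0453y = 0, so y* = 0.257/0.0453 = 5.67.

x* ≈ 42.1, y* ≈ 5.67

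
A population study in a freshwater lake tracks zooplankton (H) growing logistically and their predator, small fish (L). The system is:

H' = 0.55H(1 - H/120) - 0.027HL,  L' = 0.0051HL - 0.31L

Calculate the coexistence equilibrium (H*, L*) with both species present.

H* ≈ 60.8, L* ≈ 10.1

From dL/dt = 0 with L > 0: 0.0051H* = 0.31, so H* = 60.8.
Substitute into dH/dt = 0: 0.55(1 - 60.8/120) = 0.027L*.
The bracket is 0.493, giving L* = 0.271/0.027 = 10.1.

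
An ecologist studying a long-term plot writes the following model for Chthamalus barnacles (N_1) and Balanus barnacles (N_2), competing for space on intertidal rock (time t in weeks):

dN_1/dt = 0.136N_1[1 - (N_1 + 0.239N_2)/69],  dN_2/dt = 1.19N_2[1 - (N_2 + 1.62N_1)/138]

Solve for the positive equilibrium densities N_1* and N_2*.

N_1* ≈ 58.8, N_2* ≈ 42.8

Setting both brackets to zero gives the nullclines N_1 + 0.239N_2 = 69 and 1.62N_1 + N_2 = 138.
Substituting N_2 = 138 - 1.62N_1 into the first: N_1(1 - 0.239·1.62) = 69 - 0.239·138.
So N_1* = 36/0.613 = 58.8, and then N_2* = 138 - 1.62·58.8 = 42.8.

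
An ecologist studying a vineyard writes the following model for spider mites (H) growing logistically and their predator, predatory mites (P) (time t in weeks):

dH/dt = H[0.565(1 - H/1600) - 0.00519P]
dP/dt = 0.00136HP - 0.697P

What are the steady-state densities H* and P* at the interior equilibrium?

H* ≈ 512, P* ≈ 74

From dP/dt = 0 with P > 0: 0.00136H* = 0.697, so H* = 512.
Substitute into dH/dt = 0: 0.565(1 - 512/1600) = 0.00519P*.
The bracket is 0.68, giving P* = 0.384/0.00519 = 74.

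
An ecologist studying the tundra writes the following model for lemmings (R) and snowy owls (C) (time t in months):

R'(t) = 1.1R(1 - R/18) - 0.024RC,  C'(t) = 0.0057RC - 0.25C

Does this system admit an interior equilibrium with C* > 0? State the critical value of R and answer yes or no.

Threshold R = 43.9; K < 43.9, so no, the predator goes extinct.

The predator equation gives dC/dt > 0 only when R > 0.25/0.0057 = 43.9.
Without the predator, R → K = 18. Since 18 < 43.9, the predator cannot invade.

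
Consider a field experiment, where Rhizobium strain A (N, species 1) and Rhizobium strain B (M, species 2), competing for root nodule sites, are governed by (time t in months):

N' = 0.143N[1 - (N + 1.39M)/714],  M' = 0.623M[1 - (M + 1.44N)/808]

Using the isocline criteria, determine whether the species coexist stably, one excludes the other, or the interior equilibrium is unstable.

Compare the nullcline intercepts: K1/α12 = 714/1.39 = 514 < K2 = 808; K2/α21 = 808/1.44 = 561 < K1 = 714.
Since both are reversed, neither can invade when rare; the interior point is a saddle.

unstable coexistence (outcome depends on initial conditions)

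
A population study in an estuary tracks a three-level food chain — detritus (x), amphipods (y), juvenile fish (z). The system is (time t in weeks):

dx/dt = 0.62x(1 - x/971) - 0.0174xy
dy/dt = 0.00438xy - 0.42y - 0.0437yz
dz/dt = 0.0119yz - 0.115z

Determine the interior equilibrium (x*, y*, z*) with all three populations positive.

From dz/dt = 0: 0.0119y* = 0.115, so y* = 9.66.
From dx/dt = 0: 0.62(1 - x*/971) = 0.0174·9.66, giving x* = 971·(1 - 0.271) = 708.
From dy/dt = 0: 0.00438·708 - 0.42 = 0.0437z*, so z* = 2.68/0.0437 = 61.3.

x* ≈ 708, y* ≈ 9.66, z* ≈ 61.3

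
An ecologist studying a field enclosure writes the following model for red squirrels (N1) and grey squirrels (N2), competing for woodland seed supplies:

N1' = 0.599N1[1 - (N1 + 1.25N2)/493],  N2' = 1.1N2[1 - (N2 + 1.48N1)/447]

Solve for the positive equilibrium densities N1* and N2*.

Setting both brackets to zero gives the nullclines N1 + 1.25N2 = 493 and 1.48N1 + N2 = 447.
Substituting N2 = 447 - 1.48N1 into the first: N1(1 - 1.25·1.48) = 493 - 1.25·447.
So N1* = -65.8/-0.85 = 77.4, and then N2* = 447 - 1.48·77.4 = 333.

N1* ≈ 77.4, N2* ≈ 333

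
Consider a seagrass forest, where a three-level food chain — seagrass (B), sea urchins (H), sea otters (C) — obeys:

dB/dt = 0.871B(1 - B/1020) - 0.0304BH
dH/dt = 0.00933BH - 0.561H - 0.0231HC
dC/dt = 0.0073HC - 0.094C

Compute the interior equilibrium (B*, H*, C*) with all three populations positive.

B* ≈ 562, H* ≈ 12.9, C* ≈ 203

From dC/dt = 0: 0.0073H* = 0.094, so H* = 12.9.
From dB/dt = 0: 0.871(1 - B*/1020) = 0.0304·12.9, giving B* = 1020·(1 - 0.449) = 562.
From dH/dt = 0: 0.00933·562 - 0.561 = 0.0231C*, so C* = 4.68/0.0231 = 203.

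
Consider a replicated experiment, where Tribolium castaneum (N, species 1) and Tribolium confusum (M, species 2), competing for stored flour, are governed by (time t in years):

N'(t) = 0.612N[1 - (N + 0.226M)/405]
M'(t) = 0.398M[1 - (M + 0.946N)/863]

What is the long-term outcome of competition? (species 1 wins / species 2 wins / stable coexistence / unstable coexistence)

stable coexistence

Compare the nullcline intercepts: K1/α12 = 405/0.226 = 1790 > K2 = 863; K2/α21 = 863/0.946 = 912 > K1 = 405.
Since both inequalities hold, each species can invade when rare, so the interior equilibrium is stable.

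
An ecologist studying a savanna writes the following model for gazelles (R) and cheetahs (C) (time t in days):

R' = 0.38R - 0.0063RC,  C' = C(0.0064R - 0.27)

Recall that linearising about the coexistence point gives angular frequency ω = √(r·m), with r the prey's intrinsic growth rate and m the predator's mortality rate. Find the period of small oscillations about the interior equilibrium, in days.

T ≈ 19.6 days

Here r = 0.38 and m = 0.27, so r·m = 0.103.
ω = √0.103 = 0.32 per day, hence T = 2π/ω ≈ 19.6 days.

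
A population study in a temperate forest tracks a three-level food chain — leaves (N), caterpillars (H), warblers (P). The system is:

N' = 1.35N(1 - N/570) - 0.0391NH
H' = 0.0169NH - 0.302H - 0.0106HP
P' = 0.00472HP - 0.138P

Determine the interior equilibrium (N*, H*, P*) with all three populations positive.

From dP/dt = 0: 0.00472H* = 0.138, so H* = 29.2.
From dN/dt = 0: 1.35(1 - N*/570) = 0.0391·29.2, giving N* = 570·(1 - 0.847) = 87.3.
From dH/dt = 0: 0.0169·87.3 - 0.302 = 0.0106P*, so P* = 1.17/0.0106 = 111.

N* ≈ 87.3, H* ≈ 29.2, P* ≈ 111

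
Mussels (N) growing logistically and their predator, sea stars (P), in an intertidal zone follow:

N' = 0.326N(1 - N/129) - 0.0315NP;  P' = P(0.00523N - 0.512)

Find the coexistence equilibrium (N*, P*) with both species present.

From dP/dt = 0 with P > 0: 0.00523N* = 0.512, so N* = 97.9.
Substitute into dN/dt = 0: 0.326(1 - 97.9/129) = 0.0315P*.
The bracket is 0.241, giving P* = 0.0786/0.0315 = 2.5.

N* ≈ 97.9, P* ≈ 2.5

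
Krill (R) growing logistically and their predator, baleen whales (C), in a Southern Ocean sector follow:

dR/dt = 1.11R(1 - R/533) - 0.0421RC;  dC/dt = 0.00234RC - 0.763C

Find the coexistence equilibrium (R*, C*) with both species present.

From dC/dt = 0 with C > 0: 0.00234R* = 0.763, so R* = 326.
Substitute into dR/dt = 0: 1.11(1 - 326/533) = 0.0421C*.
The bracket is 0.388, giving C* = 0.431/0.0421 = 10.2.

R* ≈ 326, C* ≈ 10.2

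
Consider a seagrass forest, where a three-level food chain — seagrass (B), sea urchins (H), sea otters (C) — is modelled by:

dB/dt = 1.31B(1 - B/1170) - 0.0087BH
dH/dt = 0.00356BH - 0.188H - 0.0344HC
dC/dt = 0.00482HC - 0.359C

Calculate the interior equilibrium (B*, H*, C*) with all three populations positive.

From dC/dt = 0: 0.00482H* = 0.359, so H* = 74.5.
From dB/dt = 0: 1.31(1 - B*/1170) = 0.0087·74.5, giving B* = 1170·(1 - 0.495) = 591.
From dH/dt = 0: 0.00356·591 - 0.188 = 0.0344C*, so C* = 1.92/0.0344 = 55.7.

B* ≈ 591, H* ≈ 74.5, C* ≈ 55.7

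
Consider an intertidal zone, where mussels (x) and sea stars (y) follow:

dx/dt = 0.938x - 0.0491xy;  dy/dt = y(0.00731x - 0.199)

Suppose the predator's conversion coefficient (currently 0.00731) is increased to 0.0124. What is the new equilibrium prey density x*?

At the interior fixed point, setting dy/dt = 0 with y > 0 fixes x* = (predator death rate)/(xy coefficient) — independent of the other coefficients.
With the change, x* = 0.199/0.0124 = 16; it falls from 27.2.

x* ≈ 16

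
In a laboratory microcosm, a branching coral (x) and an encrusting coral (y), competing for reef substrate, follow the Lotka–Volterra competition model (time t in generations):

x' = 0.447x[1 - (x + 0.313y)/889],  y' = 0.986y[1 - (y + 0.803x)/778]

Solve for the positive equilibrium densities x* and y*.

x* ≈ 862, y* ≈ 85.7

Setting both brackets to zero gives the nullclines x + 0.313y = 889 and 0.803x + y = 778.
Substituting y = 778 - 0.803x into the first: x(1 - 0.313·0.803) = 889 - 0.313·778.
So x* = 645/0.749 = 862, and then y* = 778 - 0.803·862 = 85.7.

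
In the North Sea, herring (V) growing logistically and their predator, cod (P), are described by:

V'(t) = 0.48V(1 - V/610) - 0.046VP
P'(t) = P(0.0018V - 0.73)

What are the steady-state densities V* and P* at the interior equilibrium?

V* ≈ 406, P* ≈ 3.5

From dP/dt = 0 with P > 0: 0.0018V* = 0.73, so V* = 406.
Substitute into dV/dt = 0: 0.48(1 - 406/610) = 0.046P*.
The bracket is 0.335, giving P* = 0.161/0.046 = 3.5.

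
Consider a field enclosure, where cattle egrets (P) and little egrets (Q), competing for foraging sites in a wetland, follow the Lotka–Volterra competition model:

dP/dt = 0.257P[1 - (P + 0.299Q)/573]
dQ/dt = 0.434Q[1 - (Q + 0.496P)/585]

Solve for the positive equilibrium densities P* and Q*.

P* ≈ 467, Q* ≈ 353

Setting both brackets to zero gives the nullclines P + 0.299Q = 573 and 0.496P + Q = 585.
Substituting Q = 585 - 0.496P into the first: P(1 - 0.299·0.496) = 573 - 0.299·585.
So P* = 398/0.852 = 467, and then Q* = 585 - 0.496·467 = 353.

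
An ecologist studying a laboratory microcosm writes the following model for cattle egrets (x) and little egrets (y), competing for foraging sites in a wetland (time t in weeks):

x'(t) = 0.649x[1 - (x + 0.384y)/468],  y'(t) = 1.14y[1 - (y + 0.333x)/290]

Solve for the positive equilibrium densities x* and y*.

x* ≈ 409, y* ≈ 154

Setting both brackets to zero gives the nullclines x + 0.384y = 468 and 0.333x + y = 290.
Substituting y = 290 - 0.333x into the first: x(1 - 0.384·0.333) = 468 - 0.384·290.
So x* = 357/0.872 = 409, and then y* = 290 - 0.333·409 = 154.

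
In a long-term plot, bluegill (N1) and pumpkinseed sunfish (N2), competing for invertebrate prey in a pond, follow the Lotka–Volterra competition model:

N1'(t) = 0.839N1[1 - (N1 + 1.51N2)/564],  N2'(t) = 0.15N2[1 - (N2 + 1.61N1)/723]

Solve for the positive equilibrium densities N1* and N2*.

Setting both brackets to zero gives the nullclines N1 + 1.51N2 = 564 and 1.61N1 + N2 = 723.
Substituting N2 = 723 - 1.61N1 into the first: N1(1 - 1.51·1.61) = 564 - 1.51·723.
So N1* = -528/-1.43 = 369, and then N2* = 723 - 1.61·369 = 129.

N1* ≈ 369, N2* ≈ 129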